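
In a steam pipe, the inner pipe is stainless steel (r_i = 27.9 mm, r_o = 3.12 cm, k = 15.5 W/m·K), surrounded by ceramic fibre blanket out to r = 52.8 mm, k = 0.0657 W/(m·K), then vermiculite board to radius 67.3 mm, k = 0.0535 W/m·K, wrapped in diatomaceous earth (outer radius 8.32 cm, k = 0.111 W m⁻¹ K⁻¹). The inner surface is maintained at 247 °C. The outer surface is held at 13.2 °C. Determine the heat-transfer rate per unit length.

Series thermal resistances, inner to outer:
  R'_stainless steel = ln(0.0312/0.0279)/(2πk) = 0.1118/(2π·15.5) = 0.001148 m·K/W
  R'_ceramic fibre blanket = ln(0.0528/0.0312)/(2πk) = 0.5261/(2π·0.0657) = 1.274 m·K/W
  R'_vermiculite board = ln(0.0673/0.0528)/(2πk) = 0.2426/(2π·0.0535) = 0.7218 m·K/W
  R'_diatomaceous earth = ln(0.0832/0.0673)/(2πk) = 0.2121/(2π·0.111) = 0.3041 m·K/W
ΣR = 0.001148 + 1.274 + 0.7218 + 0.3041 = 2.301 m·K/W
Q' = ΔT/ΣR = (247 °C − 13.2 °C)/2.301 = 102 W/m

Q' = 102 W/m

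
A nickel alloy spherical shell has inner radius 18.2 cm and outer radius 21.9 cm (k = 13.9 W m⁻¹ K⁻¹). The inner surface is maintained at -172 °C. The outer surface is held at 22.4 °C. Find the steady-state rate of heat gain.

Q = 36.6 kW

Q = 4πk·ΔT/(1/r₁ − 1/r₂) = 4π × 13.9 × 194.4 / (1/0.182 − 1/0.219) = 36600 W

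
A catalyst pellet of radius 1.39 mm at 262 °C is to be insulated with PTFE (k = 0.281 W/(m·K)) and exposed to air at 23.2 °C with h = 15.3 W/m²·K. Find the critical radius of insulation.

For a sphere, r_cr = 2k_ins/h = 2·0.281/15.3 = 0.0367 m = 3.67 cm

r_cr = 3.67 cm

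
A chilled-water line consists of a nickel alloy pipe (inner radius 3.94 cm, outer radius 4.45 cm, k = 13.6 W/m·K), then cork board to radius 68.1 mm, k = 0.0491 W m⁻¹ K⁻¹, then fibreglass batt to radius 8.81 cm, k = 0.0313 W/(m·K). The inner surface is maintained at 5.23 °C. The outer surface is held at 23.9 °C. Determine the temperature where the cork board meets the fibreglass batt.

Resistance network (inner→outer):
  R'_nickel alloy = ln(0.0445/0.0394)/(2πk) = 0.1217/(2π·13.6) = 0.001424 m·K/W
  R'_cork board = ln(0.0681/0.0445)/(2πk) = 0.4255/(2π·0.0491) = 1.379 m·K/W
  R'_fibreglass batt = ln(0.0881/0.0681)/(2πk) = 0.2575/(2π·0.0313) = 1.309 m·K/W
ΣR = 0.001424 + 1.379 + 1.309 = 2.689 m·K/W
Q' = ΔT/ΣR = (5.23 °C − 23.9 °C)/2.689 = -6.943 W/m
From the inner boundary to the cork board/fibreglass batt interface, ΣR_partial = 1.380 m·K/W.
T_interface = T_in − Q'·ΣR_partial = 5.23 °C − (-6.943)(1.380) = 14.8 °C

T = 14.8 °C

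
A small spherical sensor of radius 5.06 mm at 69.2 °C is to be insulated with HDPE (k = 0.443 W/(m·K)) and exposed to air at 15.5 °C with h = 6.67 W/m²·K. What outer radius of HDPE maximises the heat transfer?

r_cr = 13.3 cm

For a sphere, r_cr = 2k_ins/h = 2·0.443/6.67 = 0.133 m = 13.3 cm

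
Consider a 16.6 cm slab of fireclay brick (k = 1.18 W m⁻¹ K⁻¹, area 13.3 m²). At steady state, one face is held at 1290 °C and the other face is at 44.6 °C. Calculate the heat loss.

Q = 1.18×10^5 W

Q = kA·ΔT/L = 1.18 × 13.3 × |1290 °C − 44.6 °C| / 0.166 = 1.18×10^5 W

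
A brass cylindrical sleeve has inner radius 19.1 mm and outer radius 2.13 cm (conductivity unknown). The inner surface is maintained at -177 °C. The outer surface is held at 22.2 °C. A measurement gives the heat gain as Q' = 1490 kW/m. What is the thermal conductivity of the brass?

ΣR = ΔT/Q' = |-177 − 22.2|/1.49×10^6 = 1.337×10^-4 m·K/W
ln(r₂/r₁)/(2πk) = 1.337×10^-4 ⇒ k = 0.1090/(2π·1.337×10^-4) = 130 W/m·K

k = 130 W/m·K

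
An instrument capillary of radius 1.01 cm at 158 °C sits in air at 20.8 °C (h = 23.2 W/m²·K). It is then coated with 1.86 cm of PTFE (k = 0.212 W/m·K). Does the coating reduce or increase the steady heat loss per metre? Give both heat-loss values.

reduces: 202 → 134 W/m

Critical radius for a cylinder: r_cr = k/h = 0.00914 m = 0.914 cm.
Outer radius after coating: r₂ = 0.0101 + 0.0186 = 0.0287 m.
Since r₁ ≥ r_cr, any added insulation reduces the heat loss.
Bare: R = 1/(2πr₁h) = 0.6792 m·K/W; Q = 137.2/0.6792 = 202 W/m.
Coated: R = R_cond + R_conv = 1.023 m·K/W; Q = 137.2/1.023 = 134 W/m.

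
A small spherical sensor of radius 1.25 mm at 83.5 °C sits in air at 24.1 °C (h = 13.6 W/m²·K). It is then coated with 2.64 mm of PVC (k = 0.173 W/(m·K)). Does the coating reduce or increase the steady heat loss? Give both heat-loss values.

increases: 0.0159 → 0.0933 W

Critical radius for a sphere: r_cr = 2k/h = 0.0254 m = 2.54 cm.
Outer radius after coating: r₂ = 0.00125 + 0.00264 = 0.00389 m.
Since r₁ < r_cr and r₂ ≤ r_cr, the coating moves toward the maximum at r_cr — heat loss rises.
Bare: R = 1/(4πr₁²h) = 3745 K/W; Q = 59.4/3745 = 0.0159 W.
Coated: R = R_cond + R_conv = 636.4 K/W; Q = 59.4/636.4 = 0.0933 W.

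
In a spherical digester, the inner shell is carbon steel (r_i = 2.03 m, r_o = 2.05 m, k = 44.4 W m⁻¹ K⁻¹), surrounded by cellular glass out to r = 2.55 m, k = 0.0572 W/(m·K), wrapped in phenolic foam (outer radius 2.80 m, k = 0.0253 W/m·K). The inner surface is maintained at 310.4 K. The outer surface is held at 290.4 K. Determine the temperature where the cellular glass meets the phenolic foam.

T = 299.5 K

Treat each layer as a resistance in series:
  R_carbon steel = (1/2.03 − 1/2.05)/(4πk) = 0.004806/(4π·44.4) = 8.614×10^-6 K/W
  R_cellular glass = (1/2.05 − 1/2.55)/(4πk) = 0.09565/(4π·0.0572) = 0.1331 K/W
  R_phenolic foam = (1/2.55 − 1/2.80)/(4πk) = 0.03501/(4π·0.0253) = 0.1101 K/W
ΣR = 8.614×10^-6 + 0.1331 + 0.1101 = 0.2432 K/W
Q = ΔT/ΣR = (310.4 K − 290.4 K)/0.2432 = 82.24 W
From the inner boundary to the cellular glass/phenolic foam interface, ΣR_partial = 0.1331 K/W.
T_interface = T_in − Q·ΣR_partial = 310.4 K − (82.24)(0.1331) = 299.5 K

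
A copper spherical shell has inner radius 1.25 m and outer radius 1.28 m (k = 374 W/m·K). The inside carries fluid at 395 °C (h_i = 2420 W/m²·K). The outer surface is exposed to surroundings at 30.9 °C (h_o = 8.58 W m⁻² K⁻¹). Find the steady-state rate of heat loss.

Q = 64.0 kW

Resistance network (inner→outer):
  R_conv,in = 1/(4πr²h) = 1/(4π·1.25²·2420) = 2.105×10^-5 K/W
  R_copper = (1/1.25 − 1/1.28)/(4πk) = 0.01875/(4π·374) = 3.990×10^-6 K/W
  R_conv,out = 1/(4πr²h) = 1/(4π·1.28²·8.58) = 0.005661 K/W
ΣR = 2.105×10^-5 + 3.990×10^-6 + 0.005661 = 0.005686 K/W
Q = ΔT/ΣR = (395 °C − 30.9 °C)/0.005686 = 64000 W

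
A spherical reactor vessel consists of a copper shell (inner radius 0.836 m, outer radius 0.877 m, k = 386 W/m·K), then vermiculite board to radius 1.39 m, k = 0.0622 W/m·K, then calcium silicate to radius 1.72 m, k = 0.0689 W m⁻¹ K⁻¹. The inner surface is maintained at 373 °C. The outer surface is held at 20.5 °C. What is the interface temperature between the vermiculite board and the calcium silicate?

T = 101 °C

Resistance network (inner→outer):
  R_copper = (1/0.836 − 1/0.877)/(4πk) = 0.05592/(4π·386) = 1.153×10^-5 K/W
  R_vermiculite board = (1/0.877 − 1/1.39)/(4πk) = 0.4208/(4π·0.0622) = 0.5384 K/W
  R_calcium silicate = (1/1.39 − 1/1.72)/(4πk) = 0.1380/(4π·0.0689) = 0.1594 K/W
ΣR = 1.153×10^-5 + 0.5384 + 0.1594 = 0.6978 K/W
Q = ΔT/ΣR = (373 °C − 20.5 °C)/0.6978 = 505.2 W
From the inner boundary to the vermiculite board/calcium silicate interface, ΣR_partial = 0.5384 K/W.
T_interface = T_in − Q·ΣR_partial = 373 °C − (505.2)(0.5384) = 101 °C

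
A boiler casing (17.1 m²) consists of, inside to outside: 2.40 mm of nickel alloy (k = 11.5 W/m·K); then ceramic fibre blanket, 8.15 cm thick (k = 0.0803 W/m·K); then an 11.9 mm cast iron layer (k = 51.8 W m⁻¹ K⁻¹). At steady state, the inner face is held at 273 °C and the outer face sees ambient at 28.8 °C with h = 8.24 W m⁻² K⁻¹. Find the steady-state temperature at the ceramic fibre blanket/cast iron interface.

T = 54.9 °C

Series thermal resistances, inner to outer:
  R_nickel alloy = L/(kA) = 0.00240/(11.5·17.1) = 1.220×10^-5 K/W
  R_ceramic fibre blanket = L/(kA) = 0.0815/(0.0803·17.1) = 0.05935 K/W
  R_cast iron = L/(kA) = 0.0119/(51.8·17.1) = 1.343×10^-5 K/W
  R_conv,out = 1/(hA) = 1/(8.24·17.1) = 0.007097 K/W
ΣR = 1.220×10^-5 + 0.05935 + 1.343×10^-5 + 0.007097 = 0.06647 K/W
Q = ΔT/ΣR = (273 °C − 28.8 °C)/0.06647 = 3674 W
From the inner boundary to the ceramic fibre blanket/cast iron interface, ΣR_partial = 0.05936 K/W.
T_interface = T_in − Q·ΣR_partial = 273 °C − (3674)(0.05936) = 54.9 °C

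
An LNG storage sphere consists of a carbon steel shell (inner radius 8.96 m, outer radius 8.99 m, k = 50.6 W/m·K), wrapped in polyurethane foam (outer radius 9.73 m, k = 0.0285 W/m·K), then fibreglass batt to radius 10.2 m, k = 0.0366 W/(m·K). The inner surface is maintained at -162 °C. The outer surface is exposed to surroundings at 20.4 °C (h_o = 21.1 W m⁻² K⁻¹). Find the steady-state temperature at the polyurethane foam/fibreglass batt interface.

Treat each layer as a resistance in series:
  R_carbon steel = (1/8.96 − 1/8.99)/(4πk) = 3.724×10^-4/(4π·50.6) = 5.857×10^-7 K/W
  R_polyurethane foam = (1/8.99 − 1/9.73)/(4πk) = 0.008460/(4π·0.0285) = 0.02362 K/W
  R_fibreglass batt = (1/9.73 − 1/10.2)/(4πk) = 0.004736/(4π·0.0366) = 0.01030 K/W
  R_conv,out = 1/(4πr²h) = 1/(4π·10.2²·21.1) = 3.625×10^-5 K/W
ΣR = 5.857×10^-7 + 0.02362 + 0.01030 + 3.625×10^-5 = 0.03396 K/W
Q = ΔT/ΣR = (-162 °C − 20.4 °C)/0.03396 = -5371 W
From the inner boundary to the polyurethane foam/fibreglass batt interface, ΣR_partial = 0.02362 K/W.
T_interface = T_in − Q·ΣR_partial = -162 °C − (-5371)(0.02362) = -35.1 °C

T = -35.1 °C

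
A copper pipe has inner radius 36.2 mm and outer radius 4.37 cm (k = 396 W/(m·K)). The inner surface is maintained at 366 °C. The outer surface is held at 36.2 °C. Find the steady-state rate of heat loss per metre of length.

Q' = 2πk·ΔT/ln(r₂/r₁) = 2π × 396 × 329.8 / ln(0.0437/0.0362) = 4.36×10^6 W/m

Q' = 4360 kW/m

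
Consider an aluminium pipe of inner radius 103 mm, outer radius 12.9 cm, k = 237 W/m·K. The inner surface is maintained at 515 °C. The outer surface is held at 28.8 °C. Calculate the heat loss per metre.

Q' = 2πk·ΔT/ln(r₂/r₁) = 2π × 237 × 486.2 / ln(0.129/0.103) = 3.22×10^6 W/m

Q' = 3.22×10^6 W/m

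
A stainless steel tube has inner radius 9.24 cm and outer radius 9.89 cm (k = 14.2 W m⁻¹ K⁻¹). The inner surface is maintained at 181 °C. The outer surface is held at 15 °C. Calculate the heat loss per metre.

Q' = 2πk·ΔT/ln(r₂/r₁) = 2π × 14.2 × 166 / ln(0.0989/0.0924) = 2.18×10^5 W/m

Q' = 218 kW/m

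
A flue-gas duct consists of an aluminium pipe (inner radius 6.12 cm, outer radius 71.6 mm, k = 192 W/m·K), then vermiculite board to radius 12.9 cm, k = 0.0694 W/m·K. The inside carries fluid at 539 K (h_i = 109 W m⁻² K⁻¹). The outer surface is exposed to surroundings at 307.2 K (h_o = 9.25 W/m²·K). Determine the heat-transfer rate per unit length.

Series thermal resistances, inner to outer:
  R'_conv,in = 1/(2πr h) = 1/(2π·0.0612·109) = 0.02386 m·K/W
  R'_aluminium = ln(0.0716/0.0612)/(2πk) = 0.1569/(2π·192) = 1.301×10^-4 m·K/W
  R'_vermiculite board = ln(0.129/0.0716)/(2πk) = 0.5887/(2π·0.0694) = 1.350 m·K/W
  R'_conv,out = 1/(2πr h) = 1/(2π·0.129·9.25) = 0.1334 m·K/W
ΣR = 0.02386 + 1.301×10^-4 + 1.350 + 0.1334 = 1.507 m·K/W
Q' = ΔT/ΣR = (539 K − 307.2 K)/1.507 = 154 W/m

Q' = 154 W/m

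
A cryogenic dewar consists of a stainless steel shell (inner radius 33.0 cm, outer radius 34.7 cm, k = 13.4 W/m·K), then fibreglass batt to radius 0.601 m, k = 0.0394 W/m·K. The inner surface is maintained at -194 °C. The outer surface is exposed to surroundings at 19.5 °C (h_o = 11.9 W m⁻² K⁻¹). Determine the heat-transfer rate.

Treat each layer as a resistance in series:
  R_stainless steel = (1/0.330 − 1/0.347)/(4πk) = 0.1485/(4π·13.4) = 8.816×10^-4 K/W
  R_fibreglass batt = (1/0.347 − 1/0.601)/(4πk) = 1.218/(4π·0.0394) = 2.460 K/W
  R_conv,out = 1/(4πr²h) = 1/(4π·0.601²·11.9) = 0.01851 K/W
ΣR = 8.816×10^-4 + 2.460 + 0.01851 = 2.479 K/W
Q = ΔT/ΣR = (-194 °C − 19.5 °C)/2.479 = -86.1 W
(Negative Q ⇒ heat flows inward; heat gain = 86.1 W.)

Q = 86.1 W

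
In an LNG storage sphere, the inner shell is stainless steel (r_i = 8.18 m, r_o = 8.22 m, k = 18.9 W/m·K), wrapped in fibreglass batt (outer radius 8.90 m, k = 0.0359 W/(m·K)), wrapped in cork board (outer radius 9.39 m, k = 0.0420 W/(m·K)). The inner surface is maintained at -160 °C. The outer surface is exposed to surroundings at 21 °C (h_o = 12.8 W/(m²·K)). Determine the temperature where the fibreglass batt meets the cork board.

T = -42.7 °C

Resistance network (inner→outer):
  R_stainless steel = (1/8.18 − 1/8.22)/(4πk) = 5.949×10^-4/(4π·18.9) = 2.505×10^-6 K/W
  R_fibreglass batt = (1/8.22 − 1/8.90)/(4πk) = 0.009295/(4π·0.0359) = 0.02060 K/W
  R_cork board = (1/8.90 − 1/9.39)/(4πk) = 0.005863/(4π·0.0420) = 0.01111 K/W
  R_conv,out = 1/(4πr²h) = 1/(4π·9.39²·12.8) = 7.051×10^-5 K/W
ΣR = 2.505×10^-6 + 0.02060 + 0.01111 + 7.051×10^-5 = 0.03178 K/W
Q = ΔT/ΣR = (-160 °C − 21 °C)/0.03178 = -5695 W
From the inner boundary to the fibreglass batt/cork board interface, ΣR_partial = 0.02060 K/W.
T_interface = T_in − Q·ΣR_partial = -160 °C − (-5695)(0.02060) = -42.7 °C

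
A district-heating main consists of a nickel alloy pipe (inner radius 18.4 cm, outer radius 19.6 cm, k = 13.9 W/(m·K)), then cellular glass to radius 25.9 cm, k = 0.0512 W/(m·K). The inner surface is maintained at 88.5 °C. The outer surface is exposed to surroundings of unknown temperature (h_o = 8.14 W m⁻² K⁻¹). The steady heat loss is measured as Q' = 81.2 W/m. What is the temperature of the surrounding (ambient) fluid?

T_out = 12.0 °C

Series resistances:
  R'_nickel alloy = ln(0.196/0.184)/(2πk) = 0.06318/(2π·13.9) = 7.234×10^-4 m·K/W
  R'_cellular glass = ln(0.259/0.196)/(2πk) = 0.2787/(2π·0.0512) = 0.8664 m·K/W
  R'_conv,out = 1/(2πr h) = 1/(2π·0.259·8.14) = 0.07549 m·K/W
ΣR = 0.9426 m·K/W
ΔT = Q'·ΣR = 81.2 × 0.9426 = 76.54 K
Heat flows outward, so T_out = T_in − ΔT = 88.5 − 76.54 = 12.0 °C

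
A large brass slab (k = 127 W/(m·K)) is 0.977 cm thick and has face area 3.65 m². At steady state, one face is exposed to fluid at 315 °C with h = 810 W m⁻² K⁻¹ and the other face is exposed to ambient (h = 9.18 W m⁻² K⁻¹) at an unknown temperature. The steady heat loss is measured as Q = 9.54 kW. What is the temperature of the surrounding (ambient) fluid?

T_out = 26.9 °C

Sum the resistances:
  R_conv,in = 1/(hA) = 1/(810·3.65) = 3.382×10^-4 K/W
  R_brass = L/(kA) = 0.00977/(127·3.65) = 2.108×10^-5 K/W
  R_conv,out = 1/(hA) = 1/(9.18·3.65) = 0.02984 K/W
ΣR = 0.03020 K/W
ΔT = Q·ΣR = 9540 × 0.03020 = 288.1 K
Heat flows outward, so T_out = T_in − ΔT = 315 − 288.1 = 26.9 °C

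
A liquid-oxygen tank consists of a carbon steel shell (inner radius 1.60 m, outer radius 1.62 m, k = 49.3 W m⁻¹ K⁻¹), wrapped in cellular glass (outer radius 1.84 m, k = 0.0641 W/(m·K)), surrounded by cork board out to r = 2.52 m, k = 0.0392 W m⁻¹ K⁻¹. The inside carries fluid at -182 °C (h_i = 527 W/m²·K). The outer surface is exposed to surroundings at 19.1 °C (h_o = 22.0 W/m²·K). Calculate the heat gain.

Resistance network (inner→outer):
  R_conv,in = 1/(4πr²h) = 1/(4π·1.60²·527) = 5.898×10^-5 K/W
  R_carbon steel = (1/1.60 − 1/1.62)/(4πk) = 0.007716/(4π·49.3) = 1.245×10^-5 K/W
  R_cellular glass = (1/1.62 − 1/1.84)/(4πk) = 0.07381/(4π·0.0641) = 0.09163 K/W
  R_cork board = (1/1.84 − 1/2.52)/(4πk) = 0.1467/(4π·0.0392) = 0.2977 K/W
  R_conv,out = 1/(4πr²h) = 1/(4π·2.52²·22.0) = 5.696×10^-4 K/W
ΣR = 5.898×10^-5 + 1.245×10^-5 + 0.09163 + 0.2977 + 5.696×10^-4 = 0.3900 K/W
Q = ΔT/ΣR = (-182 °C − 19.1 °C)/0.3900 = -516 W
(Negative Q ⇒ heat flows inward; heat gain = 516 W.)

Q = 516 W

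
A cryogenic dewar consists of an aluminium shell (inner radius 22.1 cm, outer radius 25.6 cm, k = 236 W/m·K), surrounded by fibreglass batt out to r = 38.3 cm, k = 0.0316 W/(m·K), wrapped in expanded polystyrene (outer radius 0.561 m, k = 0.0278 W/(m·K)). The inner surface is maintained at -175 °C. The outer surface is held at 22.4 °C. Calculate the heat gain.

Resistance network (inner→outer):
  R_aluminium = (1/0.221 − 1/0.256)/(4πk) = 0.6186/(4π·236) = 2.086×10^-4 K/W
  R_fibreglass batt = (1/0.256 − 1/0.383)/(4πk) = 1.295/(4π·0.0316) = 3.262 K/W
  R_expanded polystyrene = (1/0.383 − 1/0.561)/(4πk) = 0.8284/(4π·0.0278) = 2.371 K/W
ΣR = 2.086×10^-4 + 3.262 + 2.371 = 5.633 K/W
Q = ΔT/ΣR = (-175 °C − 22.4 °C)/5.633 = -35.0 W
(Negative Q ⇒ heat flows inward; heat gain = 35.0 W.)

Q = 35.0 W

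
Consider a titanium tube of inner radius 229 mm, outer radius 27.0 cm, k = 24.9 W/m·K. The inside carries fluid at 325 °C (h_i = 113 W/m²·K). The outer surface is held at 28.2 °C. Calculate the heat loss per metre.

Resistance network (inner→outer):
  R'_conv,in = 1/(2πr h) = 1/(2π·0.229·113) = 0.006150 m·K/W
  R'_titanium = ln(0.270/0.229)/(2πk) = 0.1647/(2π·24.9) = 0.001053 m·K/W
ΣR = 0.006150 + 0.001053 = 0.007203 m·K/W
Q' = ΔT/ΣR = (325 °C − 28.2 °C)/0.007203 = 41200 W/m

Q' = 41.2 kW/m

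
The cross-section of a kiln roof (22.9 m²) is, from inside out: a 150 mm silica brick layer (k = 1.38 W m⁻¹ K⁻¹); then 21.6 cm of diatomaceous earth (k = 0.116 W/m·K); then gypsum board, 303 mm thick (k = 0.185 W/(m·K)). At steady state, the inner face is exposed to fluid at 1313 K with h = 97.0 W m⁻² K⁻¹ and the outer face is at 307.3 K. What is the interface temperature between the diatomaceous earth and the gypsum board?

Series thermal resistances, inner to outer:
  R_conv,in = 1/(hA) = 1/(97.0·22.9) = 4.502×10^-4 K/W
  R_silica brick = L/(kA) = 0.150/(1.38·22.9) = 0.004747 K/W
  R_diatomaceous earth = L/(kA) = 0.216/(0.116·22.9) = 0.08131 K/W
  R_gypsum board = L/(kA) = 0.303/(0.185·22.9) = 0.07152 K/W
ΣR = 4.502×10^-4 + 0.004747 + 0.08131 + 0.07152 = 0.1580 K/W
Q = ΔT/ΣR = (1313 K − 307.3 K)/0.1580 = 6365 W
From the inner boundary to the diatomaceous earth/gypsum board interface, ΣR_partial = 0.08651 K/W.
T_interface = T_in − Q·ΣR_partial = 1313 K − (6365)(0.08651) = 762 K

T = 762 K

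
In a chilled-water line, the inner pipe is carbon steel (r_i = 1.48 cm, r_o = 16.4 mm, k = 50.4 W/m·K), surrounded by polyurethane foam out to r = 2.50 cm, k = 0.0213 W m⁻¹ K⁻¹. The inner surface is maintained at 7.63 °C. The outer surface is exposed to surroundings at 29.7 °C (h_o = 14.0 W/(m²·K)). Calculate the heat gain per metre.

Series thermal resistances, inner to outer:
  R'_carbon steel = ln(0.0164/0.0148)/(2πk) = 0.1027/(2π·50.4) = 3.242×10^-4 m·K/W
  R'_polyurethane foam = ln(0.0250/0.0164)/(2πk) = 0.4216/(2π·0.0213) = 3.150 m·K/W
  R'_conv,out = 1/(2πr h) = 1/(2π·0.0250·14.0) = 0.4547 m·K/W
ΣR = 3.242×10^-4 + 3.150 + 0.4547 = 3.605 m·K/W
Q' = ΔT/ΣR = (7.63 °C − 29.7 °C)/3.605 = -6.12 W/m
(Negative Q' ⇒ heat flows inward; heat gain = 6.12 W/m.)

Q' = 6.12 W/m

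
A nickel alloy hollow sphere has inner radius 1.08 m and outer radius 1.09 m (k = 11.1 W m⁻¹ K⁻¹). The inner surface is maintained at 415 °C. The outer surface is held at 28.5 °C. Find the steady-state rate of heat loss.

Q = 6350 kW

Q = 4πk·ΔT/(1/r₁ − 1/r₂) = 4π × 11.1 × 386.5 / (1/1.08 − 1/1.09) = 6.35×10^6 W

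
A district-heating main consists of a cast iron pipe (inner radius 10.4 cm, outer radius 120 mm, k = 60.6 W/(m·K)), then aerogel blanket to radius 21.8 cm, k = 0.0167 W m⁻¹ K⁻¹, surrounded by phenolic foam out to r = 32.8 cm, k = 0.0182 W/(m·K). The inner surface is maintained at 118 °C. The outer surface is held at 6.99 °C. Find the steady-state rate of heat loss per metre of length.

Treat each layer as a resistance in series:
  R'_cast iron = ln(0.120/0.104)/(2πk) = 0.1431/(2π·60.6) = 3.758×10^-4 m·K/W
  R'_aerogel blanket = ln(0.218/0.120)/(2πk) = 0.5970/(2π·0.0167) = 5.690 m·K/W
  R'_phenolic foam = ln(0.328/0.218)/(2πk) = 0.4085/(2π·0.0182) = 3.572 m·K/W
ΣR = 3.758×10^-4 + 5.690 + 3.572 = 9.262 m·K/W
Q' = ΔT/ΣR = (118 °C − 6.99 °C)/9.262 = 12.0 W/m

Q' = 12.0 W/m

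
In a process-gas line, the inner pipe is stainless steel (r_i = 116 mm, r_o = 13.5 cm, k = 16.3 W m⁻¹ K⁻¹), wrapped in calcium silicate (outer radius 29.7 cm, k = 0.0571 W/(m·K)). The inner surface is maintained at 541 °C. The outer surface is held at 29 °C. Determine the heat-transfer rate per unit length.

Q' = 233 W/m

Series thermal resistances, inner to outer:
  R'_stainless steel = ln(0.135/0.116)/(2πk) = 0.1517/(2π·16.3) = 0.001481 m·K/W
  R'_calcium silicate = ln(0.297/0.135)/(2πk) = 0.7885/(2π·0.0571) = 2.198 m·K/W
ΣR = 0.001481 + 2.198 = 2.199 m·K/W
Q' = ΔT/ΣR = (541 °C − 29 °C)/2.199 = 233 W/m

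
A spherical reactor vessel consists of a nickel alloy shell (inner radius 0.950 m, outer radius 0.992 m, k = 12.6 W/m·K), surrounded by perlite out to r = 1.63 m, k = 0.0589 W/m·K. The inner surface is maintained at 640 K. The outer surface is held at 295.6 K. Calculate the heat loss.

Series thermal resistances, inner to outer:
  R_nickel alloy = (1/0.950 − 1/0.992)/(4πk) = 0.04457/(4π·12.6) = 2.815×10^-4 K/W
  R_perlite = (1/0.992 − 1/1.63)/(4πk) = 0.3946/(4π·0.0589) = 0.5331 K/W
ΣR = 2.815×10^-4 + 0.5331 = 0.5334 K/W
Q = ΔT/ΣR = (640 K − 295.6 K)/0.5334 = 646 W

Q = 646 W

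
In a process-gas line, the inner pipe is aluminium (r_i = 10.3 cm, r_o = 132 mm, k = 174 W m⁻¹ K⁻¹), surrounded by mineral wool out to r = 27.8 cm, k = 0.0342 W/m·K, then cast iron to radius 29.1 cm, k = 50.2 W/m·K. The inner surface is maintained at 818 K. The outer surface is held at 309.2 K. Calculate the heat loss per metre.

Treat each layer as a resistance in series:
  R'_aluminium = ln(0.132/0.103)/(2πk) = 0.2481/(2π·174) = 2.269×10^-4 m·K/W
  R'_mineral wool = ln(0.278/0.132)/(2πk) = 0.7448/(2π·0.0342) = 3.466 m·K/W
  R'_cast iron = ln(0.291/0.278)/(2πk) = 0.04570/(2π·50.2) = 1.449×10^-4 m·K/W
ΣR = 2.269×10^-4 + 3.466 + 1.449×10^-4 = 3.466 m·K/W
Q' = ΔT/ΣR = (818 K − 309.2 K)/3.466 = 147 W/m

Q' = 147 W/m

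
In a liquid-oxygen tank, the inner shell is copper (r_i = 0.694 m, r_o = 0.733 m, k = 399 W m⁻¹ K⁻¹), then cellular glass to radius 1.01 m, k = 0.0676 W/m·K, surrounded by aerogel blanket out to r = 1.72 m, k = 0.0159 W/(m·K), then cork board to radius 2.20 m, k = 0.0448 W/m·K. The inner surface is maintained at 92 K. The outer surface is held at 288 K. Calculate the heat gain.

Q = 72.3 W

Treat each layer as a resistance in series:
  R_copper = (1/0.694 − 1/0.733)/(4πk) = 0.07667/(4π·399) = 1.529×10^-5 K/W
  R_cellular glass = (1/0.733 − 1/1.01)/(4πk) = 0.3742/(4π·0.0676) = 0.4405 K/W
  R_aerogel blanket = (1/1.01 − 1/1.72)/(4πk) = 0.4087/(4π·0.0159) = 2.046 K/W
  R_cork board = (1/1.72 − 1/2.20)/(4πk) = 0.1268/(4π·0.0448) = 0.2253 K/W
ΣR = 1.529×10^-5 + 0.4405 + 2.046 + 0.2253 = 2.712 K/W
Q = ΔT/ΣR = (92 K − 288 K)/2.712 = -72.3 W
(Negative Q ⇒ heat flows inward; heat gain = 72.3 W.)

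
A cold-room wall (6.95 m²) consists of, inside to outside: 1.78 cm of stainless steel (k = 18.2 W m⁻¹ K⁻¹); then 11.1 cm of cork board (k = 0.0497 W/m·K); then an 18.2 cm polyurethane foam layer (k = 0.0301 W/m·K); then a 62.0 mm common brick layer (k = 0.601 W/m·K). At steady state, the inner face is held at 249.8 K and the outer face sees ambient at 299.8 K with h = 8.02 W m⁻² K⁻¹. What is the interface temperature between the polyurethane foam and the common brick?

T = 298.5 K

Series thermal resistances, inner to outer:
  R_stainless steel = L/(kA) = 0.0178/(18.2·6.95) = 1.407×10^-4 K/W
  R_cork board = L/(kA) = 0.111/(0.0497·6.95) = 0.3214 K/W
  R_polyurethane foam = L/(kA) = 0.182/(0.0301·6.95) = 0.8700 K/W
  R_common brick = L/(kA) = 0.0620/(0.601·6.95) = 0.01484 K/W
  R_conv,out = 1/(hA) = 1/(8.02·6.95) = 0.01794 K/W
ΣR = 1.407×10^-4 + 0.3214 + 0.8700 + 0.01484 + 0.01794 = 1.224 K/W
Q = ΔT/ΣR = (249.8 K − 299.8 K)/1.224 = -40.85 W
From the inner boundary to the polyurethane foam/common brick interface, ΣR_partial = 1.192 K/W.
T_interface = T_in − Q·ΣR_partial = 249.8 K − (-40.85)(1.192) = 298.5 K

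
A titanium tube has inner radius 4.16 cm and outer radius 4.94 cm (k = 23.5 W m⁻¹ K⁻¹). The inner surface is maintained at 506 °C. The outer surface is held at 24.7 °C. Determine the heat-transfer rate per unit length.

Q' = 414 kW/m

Q' = 2πk·ΔT/ln(r₂/r₁) = 2π × 23.5 × 481.3 / ln(0.0494/0.0416) = 4.14×10^5 W/m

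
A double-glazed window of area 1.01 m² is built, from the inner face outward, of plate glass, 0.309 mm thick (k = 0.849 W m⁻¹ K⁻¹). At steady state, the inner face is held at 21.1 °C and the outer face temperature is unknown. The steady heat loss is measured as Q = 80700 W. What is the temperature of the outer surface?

T_out = -7.98 °C

Sum the resistances:
  R_plate glass = L/(kA) = 3.09×10^-4/(0.849·1.01) = 3.604×10^-4 K/W
ΣR = 3.604×10^-4 K/W
ΔT = Q·ΣR = 80700 × 3.604×10^-4 = 29.08 K
Heat flows outward, so T_out = T_in − ΔT = 21.1 − 29.08 = -7.98 °C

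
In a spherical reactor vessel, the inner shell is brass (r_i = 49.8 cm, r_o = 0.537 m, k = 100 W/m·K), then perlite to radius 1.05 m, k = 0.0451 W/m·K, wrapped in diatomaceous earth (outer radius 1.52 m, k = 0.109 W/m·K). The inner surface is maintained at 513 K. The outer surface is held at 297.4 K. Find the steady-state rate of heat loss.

Treat each layer as a resistance in series:
  R_brass = (1/0.498 − 1/0.537)/(4πk) = 0.1458/(4π·100) = 1.161×10^-4 K/W
  R_perlite = (1/0.537 − 1/1.05)/(4πk) = 0.9098/(4π·0.0451) = 1.605 K/W
  R_diatomaceous earth = (1/1.05 − 1/1.52)/(4πk) = 0.2945/(4π·0.109) = 0.2150 K/W
ΣR = 1.161×10^-4 + 1.605 + 0.2150 = 1.820 K/W
Q = ΔT/ΣR = (513 K − 297.4 K)/1.820 = 118 W

Q = 118 W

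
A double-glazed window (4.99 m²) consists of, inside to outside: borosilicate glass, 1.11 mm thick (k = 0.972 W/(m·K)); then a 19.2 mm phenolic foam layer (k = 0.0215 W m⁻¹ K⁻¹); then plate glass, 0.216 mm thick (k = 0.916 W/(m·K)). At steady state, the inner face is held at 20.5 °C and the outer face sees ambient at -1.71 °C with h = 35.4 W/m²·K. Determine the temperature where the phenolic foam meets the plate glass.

Series thermal resistances, inner to outer:
  R_borosilicate glass = L/(kA) = 0.00111/(0.972·4.99) = 2.289×10^-4 K/W
  R_phenolic foam = L/(kA) = 0.0192/(0.0215·4.99) = 0.1790 K/W
  R_plate glass = L/(kA) = 2.16×10^-4/(0.916·4.99) = 4.726×10^-5 K/W
  R_conv,out = 1/(hA) = 1/(35.4·4.99) = 0.005661 K/W
ΣR = 2.289×10^-4 + 0.1790 + 4.726×10^-5 + 0.005661 = 0.1849 K/W
Q = ΔT/ΣR = (20.5 °C − -1.71 °C)/0.1849 = 120.1 W
From the inner boundary to the phenolic foam/plate glass interface, ΣR_partial = 0.1792 K/W.
T_interface = T_in − Q·ΣR_partial = 20.5 °C − (120.1)(0.1792) = -1.02 °C

T = -1.02 °C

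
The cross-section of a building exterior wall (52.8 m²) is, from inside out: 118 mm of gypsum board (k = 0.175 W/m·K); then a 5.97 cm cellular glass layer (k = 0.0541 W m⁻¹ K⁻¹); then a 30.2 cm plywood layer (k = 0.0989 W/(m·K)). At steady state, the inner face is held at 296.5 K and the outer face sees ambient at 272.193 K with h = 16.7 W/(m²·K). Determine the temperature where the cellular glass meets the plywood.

Treat each layer as a resistance in series:
  R_gypsum board = L/(kA) = 0.118/(0.175·52.8) = 0.01277 K/W
  R_cellular glass = L/(kA) = 0.0597/(0.0541·52.8) = 0.02090 K/W
  R_plywood = L/(kA) = 0.302/(0.0989·52.8) = 0.05783 K/W
  R_conv,out = 1/(hA) = 1/(16.7·52.8) = 0.001134 K/W
ΣR = 0.01277 + 0.02090 + 0.05783 + 0.001134 = 0.09263 K/W
Q = ΔT/ΣR = (296.5 K − 272.193 K)/0.09263 = 262.4 W
From the inner boundary to the cellular glass/plywood interface, ΣR_partial = 0.03367 K/W.
T_interface = T_in − Q·ΣR_partial = 296.5 K − (262.4)(0.03367) = 287.7 K

T = 287.7 K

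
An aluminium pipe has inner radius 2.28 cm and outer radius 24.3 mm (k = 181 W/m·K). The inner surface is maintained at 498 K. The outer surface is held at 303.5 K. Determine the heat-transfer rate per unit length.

Q' = 3470 kW/m

Q' = 2πk·ΔT/ln(r₂/r₁) = 2π × 181 × 194.5 / ln(0.0243/0.0228) = 3.47×10^6 W/m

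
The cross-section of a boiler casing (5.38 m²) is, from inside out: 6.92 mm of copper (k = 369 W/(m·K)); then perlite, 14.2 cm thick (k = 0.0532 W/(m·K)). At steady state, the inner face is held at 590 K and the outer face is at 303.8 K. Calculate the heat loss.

Resistance network (inner→outer):
  R_copper = L/(kA) = 0.00692/(369·5.38) = 3.486×10^-6 K/W
  R_perlite = L/(kA) = 0.142/(0.0532·5.38) = 0.4961 K/W
ΣR = 3.486×10^-6 + 0.4961 = 0.4961 K/W
Q = ΔT/ΣR = (590 K − 303.8 K)/0.4961 = 577 W

Q = 577 W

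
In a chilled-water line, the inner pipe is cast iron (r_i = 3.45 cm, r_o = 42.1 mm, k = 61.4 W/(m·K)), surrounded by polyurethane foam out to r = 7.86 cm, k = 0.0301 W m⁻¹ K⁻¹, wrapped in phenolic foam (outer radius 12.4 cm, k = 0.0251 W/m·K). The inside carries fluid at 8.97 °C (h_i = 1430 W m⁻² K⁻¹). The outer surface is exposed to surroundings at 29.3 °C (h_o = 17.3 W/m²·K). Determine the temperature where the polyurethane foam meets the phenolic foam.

Resistance network (inner→outer):
  R'_conv,in = 1/(2πr h) = 1/(2π·0.0345·1430) = 0.003226 m·K/W
  R'_cast iron = ln(0.0421/0.0345)/(2πk) = 0.1991/(2π·61.4) = 5.161×10^-4 m·K/W
  R'_polyurethane foam = ln(0.0786/0.0421)/(2πk) = 0.6243/(2π·0.0301) = 3.301 m·K/W
  R'_phenolic foam = ln(0.124/0.0786)/(2πk) = 0.4559/(2π·0.0251) = 2.891 m·K/W
  R'_conv,out = 1/(2πr h) = 1/(2π·0.124·17.3) = 0.07419 m·K/W
ΣR = 0.003226 + 5.161×10^-4 + 3.301 + 2.891 + 0.07419 = 6.270 m·K/W
Q' = ΔT/ΣR = (8.97 °C − 29.3 °C)/6.270 = -3.242 W/m
From the inner boundary to the polyurethane foam/phenolic foam interface, ΣR_partial = 3.305 m·K/W.
T_interface = T_in − Q'·ΣR_partial = 8.97 °C − (-3.242)(3.305) = 19.7 °C

T = 19.7 °C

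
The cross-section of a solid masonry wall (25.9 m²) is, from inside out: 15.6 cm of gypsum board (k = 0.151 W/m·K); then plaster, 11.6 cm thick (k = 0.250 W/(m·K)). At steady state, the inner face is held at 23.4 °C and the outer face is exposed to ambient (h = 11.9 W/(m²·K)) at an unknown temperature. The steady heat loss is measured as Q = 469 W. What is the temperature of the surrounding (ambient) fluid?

Series resistances:
  R_gypsum board = L/(kA) = 0.156/(0.151·25.9) = 0.03989 K/W
  R_plaster = L/(kA) = 0.116/(0.250·25.9) = 0.01792 K/W
  R_conv,out = 1/(hA) = 1/(11.9·25.9) = 0.003245 K/W
ΣR = 0.06105 K/W
ΔT = Q·ΣR = 469 × 0.06105 = 28.63 K
Heat flows outward, so T_out = T_in − ΔT = 23.4 − 28.63 = -5.23 °C

T_out = -5.23 °C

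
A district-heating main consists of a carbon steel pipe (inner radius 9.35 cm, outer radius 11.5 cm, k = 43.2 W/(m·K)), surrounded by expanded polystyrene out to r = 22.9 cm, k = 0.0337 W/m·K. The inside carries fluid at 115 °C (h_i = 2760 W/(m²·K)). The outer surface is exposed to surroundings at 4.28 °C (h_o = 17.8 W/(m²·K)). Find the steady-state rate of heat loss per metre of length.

Q' = 33.6 W/m

Treat each layer as a resistance in series:
  R'_conv,in = 1/(2πr h) = 1/(2π·0.0935·2760) = 6.167×10^-4 m·K/W
  R'_carbon steel = ln(0.115/0.0935)/(2πk) = 0.2070/(2π·43.2) = 7.625×10^-4 m·K/W
  R'_expanded polystyrene = ln(0.229/0.115)/(2πk) = 0.6888/(2π·0.0337) = 3.253 m·K/W
  R'_conv,out = 1/(2πr h) = 1/(2π·0.229·17.8) = 0.03904 m·K/W
ΣR = 6.167×10^-4 + 7.625×10^-4 + 3.253 + 0.03904 = 3.293 m·K/W
Q' = ΔT/ΣR = (115 °C − 4.28 °C)/3.293 = 33.6 W/m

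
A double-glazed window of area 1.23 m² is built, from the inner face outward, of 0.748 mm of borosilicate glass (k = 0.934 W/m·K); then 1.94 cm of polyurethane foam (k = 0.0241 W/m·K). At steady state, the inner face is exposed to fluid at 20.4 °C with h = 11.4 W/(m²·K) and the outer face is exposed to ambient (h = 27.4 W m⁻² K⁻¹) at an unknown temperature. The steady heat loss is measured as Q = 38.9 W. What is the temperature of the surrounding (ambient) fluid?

Sum the resistances:
  R_conv,in = 1/(hA) = 1/(11.4·1.23) = 0.07132 K/W
  R_borosilicate glass = L/(kA) = 7.48×10^-4/(0.934·1.23) = 6.511×10^-4 K/W
  R_polyurethane foam = L/(kA) = 0.0194/(0.0241·1.23) = 0.6545 K/W
  R_conv,out = 1/(hA) = 1/(27.4·1.23) = 0.02967 K/W
ΣR = 0.7561 K/W
ΔT = Q·ΣR = 38.9 × 0.7561 = 29.41 K
Heat flows outward, so T_out = T_in − ΔT = 20.4 − 29.41 = -9.01 °C

T_out = -9.01 °C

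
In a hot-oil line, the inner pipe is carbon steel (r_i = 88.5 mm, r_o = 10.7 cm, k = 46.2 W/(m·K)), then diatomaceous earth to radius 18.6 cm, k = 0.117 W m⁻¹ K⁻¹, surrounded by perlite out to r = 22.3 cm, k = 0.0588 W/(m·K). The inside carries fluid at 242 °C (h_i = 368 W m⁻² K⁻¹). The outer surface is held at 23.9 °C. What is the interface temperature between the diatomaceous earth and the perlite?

T = 110 °C

Treat each layer as a resistance in series:
  R'_conv,in = 1/(2πr h) = 1/(2π·0.0885·368) = 0.004887 m·K/W
  R'_carbon steel = ln(0.107/0.0885)/(2πk) = 0.1898/(2π·46.2) = 6.539×10^-4 m·K/W
  R'_diatomaceous earth = ln(0.186/0.107)/(2πk) = 0.5529/(2π·0.117) = 0.7521 m·K/W
  R'_perlite = ln(0.223/0.186)/(2πk) = 0.1814/(2π·0.0588) = 0.4911 m·K/W
ΣR = 0.004887 + 6.539×10^-4 + 0.7521 + 0.4911 = 1.249 m·K/W
Q' = ΔT/ΣR = (242 °C − 23.9 °C)/1.249 = 174.6 W/m
From the inner boundary to the diatomaceous earth/perlite interface, ΣR_partial = 0.7576 m·K/W.
T_interface = T_in − Q'·ΣR_partial = 242 °C − (174.6)(0.7576) = 110 °C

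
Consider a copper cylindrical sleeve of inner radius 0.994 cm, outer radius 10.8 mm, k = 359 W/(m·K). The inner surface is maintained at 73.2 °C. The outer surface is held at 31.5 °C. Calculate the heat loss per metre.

Q' = 2πk·ΔT/ln(r₂/r₁) = 2π × 359 × 41.7 / ln(0.0108/0.00994) = 1.13×10^6 W/m

Q' = 1.13×10^6 W/m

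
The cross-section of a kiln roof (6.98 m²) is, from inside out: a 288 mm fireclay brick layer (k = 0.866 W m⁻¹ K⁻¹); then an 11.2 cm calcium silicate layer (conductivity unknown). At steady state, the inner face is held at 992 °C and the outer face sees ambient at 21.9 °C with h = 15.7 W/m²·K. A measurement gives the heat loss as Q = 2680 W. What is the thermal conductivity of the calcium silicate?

k = 0.0526 W/m·K

ΣR = ΔT/Q = |992 − 21.9|/2680 = 0.3620 K/W
Known resistances:
  R_fireclay brick = L/(kA) = 0.288/(0.866·6.98) = 0.04765 K/W
  R_conv,out = 1/(hA) = 1/(15.7·6.98) = 0.009125 K/W
R_calcium silicate = ΣR − ΣR_known = 0.3620 − 0.05677 = 0.3052 K/W
L/(kA) = 0.3052 ⇒ k = 0.112/(0.3052·6.98) = 0.0526 W/m·K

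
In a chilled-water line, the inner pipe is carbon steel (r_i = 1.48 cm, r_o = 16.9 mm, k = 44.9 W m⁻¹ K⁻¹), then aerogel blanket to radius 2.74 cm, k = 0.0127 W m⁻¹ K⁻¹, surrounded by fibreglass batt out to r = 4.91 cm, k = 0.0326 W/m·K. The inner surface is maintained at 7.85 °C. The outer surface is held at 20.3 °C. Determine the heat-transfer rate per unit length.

Q' = 1.40 W/m

Series thermal resistances, inner to outer:
  R'_carbon steel = ln(0.0169/0.0148)/(2πk) = 0.1327/(2π·44.9) = 4.703×10^-4 m·K/W
  R'_aerogel blanket = ln(0.0274/0.0169)/(2πk) = 0.4832/(2π·0.0127) = 6.056 m·K/W
  R'_fibreglass batt = ln(0.0491/0.0274)/(2πk) = 0.5833/(2π·0.0326) = 2.848 m·K/W
ΣR = 4.703×10^-4 + 6.056 + 2.848 = 8.904 m·K/W
Q' = ΔT/ΣR = (7.85 °C − 20.3 °C)/8.904 = -1.40 W/m
(Negative Q' ⇒ heat flows inward; heat gain = 1.40 W/m.)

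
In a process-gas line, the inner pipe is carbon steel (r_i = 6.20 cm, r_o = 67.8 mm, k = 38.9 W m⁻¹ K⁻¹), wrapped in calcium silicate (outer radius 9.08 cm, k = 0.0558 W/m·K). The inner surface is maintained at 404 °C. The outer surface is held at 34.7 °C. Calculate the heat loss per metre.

Treat each layer as a resistance in series:
  R'_carbon steel = ln(0.0678/0.0620)/(2πk) = 0.08943/(2π·38.9) = 3.659×10^-4 m·K/W
  R'_calcium silicate = ln(0.0908/0.0678)/(2πk) = 0.2921/(2π·0.0558) = 0.8331 m·K/W
ΣR = 3.659×10^-4 + 0.8331 = 0.8335 m·K/W
Q' = ΔT/ΣR = (404 °C − 34.7 °C)/0.8335 = 443 W/m

Q' = 443 W/m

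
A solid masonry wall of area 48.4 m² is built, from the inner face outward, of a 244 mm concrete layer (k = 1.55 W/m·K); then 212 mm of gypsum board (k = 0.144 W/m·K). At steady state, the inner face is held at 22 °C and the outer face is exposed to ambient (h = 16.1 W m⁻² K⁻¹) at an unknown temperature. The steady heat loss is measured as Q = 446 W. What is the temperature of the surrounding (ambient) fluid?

T_out = 6.41 °C

Series resistances:
  R_concrete = L/(kA) = 0.244/(1.55·48.4) = 0.003252 K/W
  R_gypsum board = L/(kA) = 0.212/(0.144·48.4) = 0.03042 K/W
  R_conv,out = 1/(hA) = 1/(16.1·48.4) = 0.001283 K/W
ΣR = 0.03495 K/W
ΔT = Q·ΣR = 446 × 0.03495 = 15.59 K
Heat flows outward, so T_out = T_in − ΔT = 22 − 15.59 = 6.41 °C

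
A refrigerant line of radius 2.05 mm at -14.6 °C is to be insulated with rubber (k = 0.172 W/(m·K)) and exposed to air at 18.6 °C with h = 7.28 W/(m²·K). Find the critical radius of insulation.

r_cr = 2.36 cm

For a cylinder, r_cr = k_ins/h = 0.172/7.28 = 0.0236 m = 2.36 cm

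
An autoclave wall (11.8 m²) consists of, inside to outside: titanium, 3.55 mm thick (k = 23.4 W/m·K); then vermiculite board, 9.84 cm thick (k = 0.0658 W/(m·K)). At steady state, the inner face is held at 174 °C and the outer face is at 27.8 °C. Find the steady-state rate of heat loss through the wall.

Treat each layer as a resistance in series:
  R_titanium = L/(kA) = 0.00355/(23.4·11.8) = 1.286×10^-5 K/W
  R_vermiculite board = L/(kA) = 0.0984/(0.0658·11.8) = 0.1267 K/W
ΣR = 1.286×10^-5 + 0.1267 = 0.1267 K/W
Q = ΔT/ΣR = (174 °C − 27.8 °C)/0.1267 = 1150 W

Q = 1150 W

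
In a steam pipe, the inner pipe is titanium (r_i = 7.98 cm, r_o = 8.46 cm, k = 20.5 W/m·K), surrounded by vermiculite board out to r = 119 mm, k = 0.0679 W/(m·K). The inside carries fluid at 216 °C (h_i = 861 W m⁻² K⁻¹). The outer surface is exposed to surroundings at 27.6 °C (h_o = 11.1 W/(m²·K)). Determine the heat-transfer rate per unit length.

Series thermal resistances, inner to outer:
  R'_conv,in = 1/(2πr h) = 1/(2π·0.0798·861) = 0.002316 m·K/W
  R'_titanium = ln(0.0846/0.0798)/(2πk) = 0.05841/(2π·20.5) = 4.535×10^-4 m·K/W
  R'_vermiculite board = ln(0.119/0.0846)/(2πk) = 0.3412/(2π·0.0679) = 0.7997 m·K/W
  R'_conv,out = 1/(2πr h) = 1/(2π·0.119·11.1) = 0.1205 m·K/W
ΣR = 0.002316 + 4.535×10^-4 + 0.7997 + 0.1205 = 0.9230 m·K/W
Q' = ΔT/ΣR = (216 °C − 27.6 °C)/0.9230 = 204 W/m

Q' = 204 W/m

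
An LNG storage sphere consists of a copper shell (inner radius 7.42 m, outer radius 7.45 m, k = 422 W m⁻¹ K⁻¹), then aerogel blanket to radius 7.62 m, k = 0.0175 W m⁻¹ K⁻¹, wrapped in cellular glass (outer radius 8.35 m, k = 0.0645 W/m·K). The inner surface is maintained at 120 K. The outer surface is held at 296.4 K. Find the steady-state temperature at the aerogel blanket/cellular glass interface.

Resistance network (inner→outer):
  R_copper = (1/7.42 − 1/7.45)/(4πk) = 5.427×10^-4/(4π·422) = 1.023×10^-7 K/W
  R_aerogel blanket = (1/7.45 − 1/7.62)/(4πk) = 0.002995/(4π·0.0175) = 0.01362 K/W
  R_cellular glass = (1/7.62 − 1/8.35)/(4πk) = 0.01147/(4π·0.0645) = 0.01416 K/W
ΣR = 1.023×10^-7 + 0.01362 + 0.01416 = 0.02778 K/W
Q = ΔT/ΣR = (120 K − 296.4 K)/0.02778 = -6350 W
From the inner boundary to the aerogel blanket/cellular glass interface, ΣR_partial = 0.01362 K/W.
T_interface = T_in − Q·ΣR_partial = 120 K − (-6350)(0.01362) = 206.5 K

T = 206.5 K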